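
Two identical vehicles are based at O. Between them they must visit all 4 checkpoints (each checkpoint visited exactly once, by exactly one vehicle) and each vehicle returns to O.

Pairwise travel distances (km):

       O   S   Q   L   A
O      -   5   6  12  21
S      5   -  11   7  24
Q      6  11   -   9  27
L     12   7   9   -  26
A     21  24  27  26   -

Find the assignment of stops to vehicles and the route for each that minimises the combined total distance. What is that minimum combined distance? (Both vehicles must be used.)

Try each way of splitting the stops between the two vehicles (each non-empty) and, for each split, find the best tour for each vehicle:
  {S} + {Q, L, A}: 10 + 62 = 72
  {Q} + {S, L, A}: 12 + 59 = 71
  {S, Q} + {L, A}: 22 + 59 = 81
  {L} + {S, Q, A}: 24 + 62 = 86
  {S, L} + {Q, A}: 24 + 54 = 78
  {Q, L} + {S, A}: 27 + 50 = 77
  … (7 splits in total)
  {S, Q, L} + {A}: 27 + 42 = 69  ← best
Best: vehicle 1 O → S → L → Q → O = 27; vehicle 2 O → A → O = 42; combined 69.

69 km — the smallest possible combined total.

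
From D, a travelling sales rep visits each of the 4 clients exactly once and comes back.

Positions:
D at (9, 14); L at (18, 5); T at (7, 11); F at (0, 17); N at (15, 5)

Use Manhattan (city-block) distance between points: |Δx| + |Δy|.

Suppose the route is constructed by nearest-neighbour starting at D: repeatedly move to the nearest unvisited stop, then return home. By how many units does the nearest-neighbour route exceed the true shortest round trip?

From D: T=5, F=12, N=15, L=18 → choose T (5).
From T: F=13, N=14, L=17 → choose F (13).
From F: N=27, L=30 → choose N (27).
From N: L=3 → choose L (3).
NN route D → T → F → N → L → D costs 66.
Optimal: D → L → N → T → F → D costs 60 (by enumerating all 12 distinct tours).
Excess = 66 − 60 = 6.

Excess over optimum: 6.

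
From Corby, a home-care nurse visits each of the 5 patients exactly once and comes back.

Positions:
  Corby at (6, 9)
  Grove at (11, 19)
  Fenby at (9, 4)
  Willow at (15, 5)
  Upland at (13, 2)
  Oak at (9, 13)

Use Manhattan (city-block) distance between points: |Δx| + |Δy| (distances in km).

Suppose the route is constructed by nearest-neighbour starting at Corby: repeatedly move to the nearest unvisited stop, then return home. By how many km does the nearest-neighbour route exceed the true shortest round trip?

The nearest-neighbour route is 4 km longer than optimal.

Corby: Oak=7, Fenby=8, Willow=13, Upland=14, Grove=15 ⇒ Oak
Oak: Grove=8, Fenby=9, Willow=14, Upland=15 ⇒ Grove
Grove: Fenby=17, Willow=18, Upland=19 ⇒ Fenby
Fenby: Upland=6, Willow=7 ⇒ Upland
Upland: Willow=5 ⇒ Willow
NN route Corby → Oak → Grove → Fenby → Upland → Willow → Corby costs 56.
Optimal: Corby → Fenby → Upland → Willow → Grove → Oak → Corby costs 52 (by enumerating all 60 distinct tours).
Excess = 56 − 52 = 4.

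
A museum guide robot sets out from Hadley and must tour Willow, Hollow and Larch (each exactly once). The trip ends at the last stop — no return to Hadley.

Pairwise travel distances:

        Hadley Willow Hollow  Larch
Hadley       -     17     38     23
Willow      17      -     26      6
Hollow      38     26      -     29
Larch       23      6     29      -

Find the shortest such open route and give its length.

There are 3! = 6 possible orderings.
Hadley→Willow→Hollow→Larch: 17+26+29 = 72
Hadley→Willow→Larch→Hollow: 17+6+29 = 52
Hadley→Hollow→Willow→Larch: 38+26+6 = 70
Hadley→Hollow→Larch→Willow: 38+29+6 = 73
Hadley→Larch→Willow→Hollow: 23+6+26 = 55
Hadley→Larch→Hollow→Willow: 23+29+26 = 78
The minimum is 52.
One shortest path: Hadley → Willow → Larch → Hollow.

Minimum one-way distance = 52.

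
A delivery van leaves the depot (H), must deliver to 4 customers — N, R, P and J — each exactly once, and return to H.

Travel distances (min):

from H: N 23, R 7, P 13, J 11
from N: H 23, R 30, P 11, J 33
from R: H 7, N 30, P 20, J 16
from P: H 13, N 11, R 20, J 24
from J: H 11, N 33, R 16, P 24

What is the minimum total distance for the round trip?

There are 12 distinct closed tours to check (reversals are equivalent).
H-N-R-P-J-H: 23+30+20+24+11 = 108
H-N-R-J-P-H: 23+30+16+24+13 = 106
H-N-P-R-J-H: 23+11+20+16+11 = 81
H-N-P-J-R-H: 23+11+24+16+7 = 81
H-N-J-R-P-H: 23+33+16+20+13 = 105
H-N-J-P-R-H: 23+33+24+20+7 = 107
H-R-N-P-J-H: 7+30+11+24+11 = 83
H-R-N-J-P-H: 7+30+33+24+13 = 107
H-R-P-N-J-H: 7+20+11+33+11 = 82
H-R-J-N-P-H: 7+16+33+11+13 = 80
H-P-N-R-J-H: 13+11+30+16+11 = 81
H-P-R-N-J-H: 13+20+30+33+11 = 107
The minimum is 80.
One optimal route: H → R → J → N → P → H (or its reverse).

Shortest round trip = 80 min.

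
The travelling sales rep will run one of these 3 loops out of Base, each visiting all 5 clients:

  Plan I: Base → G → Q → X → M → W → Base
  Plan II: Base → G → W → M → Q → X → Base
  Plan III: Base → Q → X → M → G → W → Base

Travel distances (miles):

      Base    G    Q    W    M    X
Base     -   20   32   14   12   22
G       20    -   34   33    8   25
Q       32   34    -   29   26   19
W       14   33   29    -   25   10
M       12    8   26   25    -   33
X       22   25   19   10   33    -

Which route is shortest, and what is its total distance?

Plan I: 20 + 34 + 19 + 33 + 25 + 14 = 145
Plan II: 20 + 33 + 25 + 26 + 19 + 22 = 145
Plan III: 32 + 19 + 33 + 8 + 33 + 14 = 139

139 miles — Plan III is the shortest.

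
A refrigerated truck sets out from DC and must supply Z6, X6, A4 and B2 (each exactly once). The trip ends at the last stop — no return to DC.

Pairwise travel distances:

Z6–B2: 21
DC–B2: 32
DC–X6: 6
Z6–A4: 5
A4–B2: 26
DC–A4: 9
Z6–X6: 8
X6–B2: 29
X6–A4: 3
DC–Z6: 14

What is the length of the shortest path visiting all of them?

There are 4! = 24 possible orderings.
DC - Z6 - X6 - A4 - B2: 14+8+3+26 = 51
DC - Z6 - X6 - B2 - A4: 14+8+29+26 = 77
DC - Z6 - A4 - X6 - B2: 14+5+3+29 = 51
DC - Z6 - A4 - B2 - X6: 14+5+26+29 = 74
DC - Z6 - B2 - X6 - A4: 14+21+29+3 = 67
DC - Z6 - B2 - A4 - X6: 14+21+26+3 = 64
DC - X6 - Z6 - A4 - B2: 6+8+5+26 = 45
DC - X6 - Z6 - B2 - A4: 6+8+21+26 = 61
DC - X6 - A4 - Z6 - B2: 6+3+5+21 = 35
DC - X6 - A4 - B2 - Z6: 6+3+26+21 = 56
DC - X6 - B2 - Z6 - A4: 6+29+21+5 = 61
DC - X6 - B2 - A4 - Z6: 6+29+26+5 = 66
DC - A4 - Z6 - X6 - B2: 9+5+8+29 = 51
DC - A4 - Z6 - B2 - X6: 9+5+21+29 = 64
… (10 more)
The minimum is 35.
One shortest path: DC → X6 → A4 → Z6 → B2.

35 — the minimum one-way total.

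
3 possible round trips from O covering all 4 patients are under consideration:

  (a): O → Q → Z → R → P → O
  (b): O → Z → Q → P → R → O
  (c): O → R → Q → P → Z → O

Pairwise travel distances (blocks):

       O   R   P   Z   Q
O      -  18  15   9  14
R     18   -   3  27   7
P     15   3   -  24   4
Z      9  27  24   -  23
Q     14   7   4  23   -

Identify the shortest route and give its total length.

(a): 14 + 23 + 27 + 3 + 15 = 82
(b): 9 + 23 + 4 + 3 + 18 = 57
(c): 18 + 7 + 4 + 24 + 9 = 62

Shortest is (b), total 57 blocks.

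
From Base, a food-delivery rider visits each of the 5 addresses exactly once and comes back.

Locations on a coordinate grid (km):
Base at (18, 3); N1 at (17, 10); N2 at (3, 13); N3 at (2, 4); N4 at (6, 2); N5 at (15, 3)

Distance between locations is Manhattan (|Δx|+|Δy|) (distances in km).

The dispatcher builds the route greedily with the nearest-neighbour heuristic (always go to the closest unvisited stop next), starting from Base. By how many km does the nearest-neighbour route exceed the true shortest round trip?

The nearest-neighbour route is 4 km longer than optimal.

Base: N5=3, N1=8, N4=13, N3=17, N2=25 ⇒ N5
N5: N1=9, N4=10, N3=14, N2=22 ⇒ N1
N1: N2=17, N4=19, N3=21 ⇒ N2
N2: N3=10, N4=14 ⇒ N3
N3: N4=6 ⇒ N4
NN route Base → N5 → N1 → N2 → N3 → N4 → Base costs 58.
Optimal: Base → N1 → N2 → N3 → N4 → N5 → Base costs 54 (by enumerating all 60 distinct tours).
Excess = 58 − 54 = 4.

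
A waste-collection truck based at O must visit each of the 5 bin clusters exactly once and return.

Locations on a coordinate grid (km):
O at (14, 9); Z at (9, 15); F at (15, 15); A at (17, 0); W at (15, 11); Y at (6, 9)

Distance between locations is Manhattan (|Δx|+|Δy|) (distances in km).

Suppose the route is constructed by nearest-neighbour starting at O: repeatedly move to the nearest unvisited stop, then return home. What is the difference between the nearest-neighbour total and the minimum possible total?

From O: W=3, F=7, Y=8, Z=11, A=12 → choose W (3).
From W: F=4, Z=10, Y=11, A=13 → choose F (4).
From F: Z=6, Y=15, A=17 → choose Z (6).
From Z: Y=9, A=23 → choose Y (9).
From Y: A=20 → choose A (20).
NN route O → W → F → Z → Y → A → O costs 54.
Optimal: O → A → W → F → Z → Y → O costs 52 (by enumerating all 60 distinct tours).
Excess = 54 − 52 = 2.

Excess over optimum: 2 km.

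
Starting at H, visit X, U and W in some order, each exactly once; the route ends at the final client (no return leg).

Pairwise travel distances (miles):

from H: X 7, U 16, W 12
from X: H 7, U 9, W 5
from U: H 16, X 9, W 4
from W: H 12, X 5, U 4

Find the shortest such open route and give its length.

Minimum one-way distance = 16 miles.

There are 3! = 6 possible orderings.
H - X - U - W: 7+9+4 = 20
H - X - W - U: 7+5+4 = 16
H - U - X - W: 16+9+5 = 30
H - U - W - X: 16+4+5 = 25
H - W - X - U: 12+5+9 = 26
H - W - U - X: 12+4+9 = 25
The minimum is 16.
One shortest path: H → X → W → U.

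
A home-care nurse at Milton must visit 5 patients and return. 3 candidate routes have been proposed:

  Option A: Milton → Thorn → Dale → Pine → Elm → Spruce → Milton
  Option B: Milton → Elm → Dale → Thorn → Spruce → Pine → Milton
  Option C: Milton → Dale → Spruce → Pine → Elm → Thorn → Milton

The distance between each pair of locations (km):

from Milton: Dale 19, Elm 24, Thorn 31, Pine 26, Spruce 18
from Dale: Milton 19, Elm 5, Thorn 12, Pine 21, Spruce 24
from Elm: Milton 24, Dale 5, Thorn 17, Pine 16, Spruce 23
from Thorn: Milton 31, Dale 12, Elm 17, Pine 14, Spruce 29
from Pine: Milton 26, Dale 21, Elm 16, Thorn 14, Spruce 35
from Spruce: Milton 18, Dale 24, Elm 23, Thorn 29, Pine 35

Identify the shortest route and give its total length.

121 km — Option A is the shortest.

Option A: 31 + 12 + 21 + 16 + 23 + 18 = 121
Option B: 24 + 5 + 12 + 29 + 35 + 26 = 131
Option C: 19 + 24 + 35 + 16 + 17 + 31 = 142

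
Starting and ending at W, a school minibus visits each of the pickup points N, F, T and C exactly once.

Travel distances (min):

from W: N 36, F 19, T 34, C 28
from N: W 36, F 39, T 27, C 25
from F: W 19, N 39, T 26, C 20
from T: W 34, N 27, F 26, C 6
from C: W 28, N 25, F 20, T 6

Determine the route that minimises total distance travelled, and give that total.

Minimum total distance: 108 min.

There are 12 distinct closed tours to check (reversals are equivalent).
W-N-F-T-C-W: 36+39+26+6+28 = 135
W-N-F-C-T-W: 36+39+20+6+34 = 135
W-N-T-F-C-W: 36+27+26+20+28 = 137
W-N-T-C-F-W: 36+27+6+20+19 = 108
W-N-C-F-T-W: 36+25+20+26+34 = 141
W-N-C-T-F-W: 36+25+6+26+19 = 112
W-F-N-T-C-W: 19+39+27+6+28 = 119
W-F-N-C-T-W: 19+39+25+6+34 = 123
W-F-T-N-C-W: 19+26+27+25+28 = 125
W-F-C-N-T-W: 19+20+25+27+34 = 125
W-T-N-F-C-W: 34+27+39+20+28 = 148
W-T-F-N-C-W: 34+26+39+25+28 = 152
The minimum is 108.
One optimal route: W → N → T → C → F → W (or its reverse).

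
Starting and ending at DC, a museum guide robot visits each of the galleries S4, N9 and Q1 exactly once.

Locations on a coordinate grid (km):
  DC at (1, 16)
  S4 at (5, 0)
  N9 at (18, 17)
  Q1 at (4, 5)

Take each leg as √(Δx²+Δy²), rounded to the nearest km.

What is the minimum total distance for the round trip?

There are 3 distinct closed tours to check (reversals are equivalent).
DC - S4 - N9 - Q1 - DC: 16+21+18+11 = 66
DC - S4 - Q1 - N9 - DC: 16+5+18+17 = 56
DC - N9 - S4 - Q1 - DC: 17+21+5+11 = 54
The minimum is 54.
One optimal route: DC → N9 → S4 → Q1 → DC (or its reverse).

Minimum total distance: 54 km.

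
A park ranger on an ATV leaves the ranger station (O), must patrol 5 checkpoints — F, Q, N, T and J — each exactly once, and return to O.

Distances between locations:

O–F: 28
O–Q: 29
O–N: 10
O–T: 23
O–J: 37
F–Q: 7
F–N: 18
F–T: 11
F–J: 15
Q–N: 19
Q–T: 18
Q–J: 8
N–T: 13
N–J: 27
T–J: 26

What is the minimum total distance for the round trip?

Minimum total distance: 86.

O → F → Q → N → T → J → O: 28+7+19+13+26+37 = 130
O → F → Q → N → J → T → O: 28+7+19+27+26+23 = 130
O → F → Q → T → N → J → O: 28+7+18+13+27+37 = 130
O → F → Q → T → J → N → O: 28+7+18+26+27+10 = 116
O → F → Q → J → N → T → O: 28+7+8+27+13+23 = 106
O → F → Q → J → T → N → O: 28+7+8+26+13+10 = 92
O → F → N → Q → T → J → O: 28+18+19+18+26+37 = 146
O → F → N → Q → J → T → O: 28+18+19+8+26+23 = 122
O → F → N → T → Q → J → O: 28+18+13+18+8+37 = 122
O → F → N → T → J → Q → O: 28+18+13+26+8+29 = 122
O → F → N → J → Q → T → O: 28+18+27+8+18+23 = 122
O → F → N → J → T → Q → O: 28+18+27+26+18+29 = 146
O → F → T → Q → N → J → O: 28+11+18+19+27+37 = 140
O → F → T → Q → J → N → O: 28+11+18+8+27+10 = 102
… (46 more)
O → Q → J → F → T → N → O: 29+8+15+11+13+10 = 86  ← best
The minimum is 86.
One optimal route: O → Q → J → F → T → N → O (or its reverse).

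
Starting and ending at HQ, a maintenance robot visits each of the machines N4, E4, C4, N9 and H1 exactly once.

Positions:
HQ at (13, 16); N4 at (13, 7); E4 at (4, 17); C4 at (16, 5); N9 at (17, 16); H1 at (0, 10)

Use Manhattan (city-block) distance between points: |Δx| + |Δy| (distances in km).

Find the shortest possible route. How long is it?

Minimum total distance: 58 km.

HQ→N4→E4→C4→N9→H1→HQ: 9+19+24+12+23+19 = 106
HQ→N4→E4→C4→H1→N9→HQ: 9+19+24+21+23+4 = 100
HQ→N4→E4→N9→C4→H1→HQ: 9+19+14+12+21+19 = 94
HQ→N4→E4→N9→H1→C4→HQ: 9+19+14+23+21+14 = 100
HQ→N4→E4→H1→C4→N9→HQ: 9+19+11+21+12+4 = 76
HQ→N4→E4→H1→N9→C4→HQ: 9+19+11+23+12+14 = 88
HQ→N4→C4→E4→N9→H1→HQ: 9+5+24+14+23+19 = 94
HQ→N4→C4→E4→H1→N9→HQ: 9+5+24+11+23+4 = 76
HQ→N4→C4→N9→E4→H1→HQ: 9+5+12+14+11+19 = 70
HQ→N4→C4→N9→H1→E4→HQ: 9+5+12+23+11+10 = 70
HQ→N4→C4→H1→E4→N9→HQ: 9+5+21+11+14+4 = 64
HQ→N4→C4→H1→N9→E4→HQ: 9+5+21+23+14+10 = 82
HQ→N4→N9→E4→C4→H1→HQ: 9+13+14+24+21+19 = 100
HQ→N4→N9→E4→H1→C4→HQ: 9+13+14+11+21+14 = 82
… (46 more)
HQ→E4→H1→N4→C4→N9→HQ: 10+11+16+5+12+4 = 58  ← best
The minimum is 58.
One optimal route: HQ → E4 → H1 → N4 → C4 → N9 → HQ (or its reverse).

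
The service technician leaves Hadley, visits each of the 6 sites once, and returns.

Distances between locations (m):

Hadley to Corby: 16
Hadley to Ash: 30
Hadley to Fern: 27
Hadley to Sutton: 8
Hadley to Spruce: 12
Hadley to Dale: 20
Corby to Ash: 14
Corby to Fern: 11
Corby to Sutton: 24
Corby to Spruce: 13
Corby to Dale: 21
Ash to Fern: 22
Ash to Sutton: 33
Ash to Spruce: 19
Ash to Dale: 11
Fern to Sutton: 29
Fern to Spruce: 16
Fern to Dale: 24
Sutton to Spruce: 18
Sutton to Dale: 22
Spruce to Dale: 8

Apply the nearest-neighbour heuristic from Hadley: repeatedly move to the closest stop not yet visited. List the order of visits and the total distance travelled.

Hadley → [Sutton:8 / Spruce:12 / Corby:16 / Dale:20 / Fern:27 / Ash:30] → Sutton (8)
Sutton → [Spruce:18 / Dale:22 / Corby:24 / Fern:29 / Ash:33] → Spruce (18)
Spruce → [Dale:8 / Corby:13 / Fern:16 / Ash:19] → Dale (8)
Dale → [Ash:11 / Corby:21 / Fern:24] → Ash (11)
Ash → [Corby:14 / Fern:22] → Corby (14)
Corby → [Fern:11] → Fern (11)
Return Fern→Hadley: 27.
Total = 8 + 18 + 8 + 11 + 14 + 11 + 27 = 97.

Total distance 97 m via the nearest-neighbour route Hadley → Sutton → Spruce → Dale → Ash → Corby → Fern → Hadley.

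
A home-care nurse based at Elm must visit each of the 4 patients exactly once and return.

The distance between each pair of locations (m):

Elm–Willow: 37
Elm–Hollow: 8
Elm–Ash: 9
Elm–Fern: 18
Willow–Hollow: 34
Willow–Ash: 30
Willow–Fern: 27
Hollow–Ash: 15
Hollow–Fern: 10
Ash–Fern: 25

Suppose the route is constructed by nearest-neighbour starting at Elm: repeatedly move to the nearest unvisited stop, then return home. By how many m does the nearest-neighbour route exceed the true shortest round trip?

26 m longer than the optimal tour.

Elm: Hollow=8, Ash=9, Fern=18, Willow=37 ⇒ Hollow
Hollow: Fern=10, Ash=15, Willow=34 ⇒ Fern
Fern: Ash=25, Willow=27 ⇒ Ash
Ash: Willow=30 ⇒ Willow
NN route Elm → Hollow → Fern → Ash → Willow → Elm costs 110.
Optimal: Elm → Hollow → Fern → Willow → Ash → Elm costs 84 (by enumerating all 12 distinct tours).
Excess = 110 − 84 = 26.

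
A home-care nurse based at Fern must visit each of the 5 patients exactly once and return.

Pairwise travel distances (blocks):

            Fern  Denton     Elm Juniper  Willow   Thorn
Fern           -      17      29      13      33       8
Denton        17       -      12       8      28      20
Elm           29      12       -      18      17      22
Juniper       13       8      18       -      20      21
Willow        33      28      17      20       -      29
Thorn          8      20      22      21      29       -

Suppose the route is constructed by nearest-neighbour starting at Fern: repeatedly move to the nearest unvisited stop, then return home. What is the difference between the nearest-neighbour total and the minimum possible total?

The nearest-neighbour route is 17 blocks longer than optimal.

From Fern: Thorn=8, Juniper=13, Denton=17, Elm=29, Willow=33 → choose Thorn (8).
From Thorn: Denton=20, Juniper=21, Elm=22, Willow=29 → choose Denton (20).
From Denton: Juniper=8, Elm=12, Willow=28 → choose Juniper (8).
From Juniper: Elm=18, Willow=20 → choose Elm (18).
From Elm: Willow=17 → choose Willow (17).
NN route Fern → Thorn → Denton → Juniper → Elm → Willow → Fern costs 104.
Optimal: Fern → Juniper → Denton → Elm → Willow → Thorn → Fern costs 87 (by enumerating all 60 distinct tours).
Excess = 104 − 87 = 17.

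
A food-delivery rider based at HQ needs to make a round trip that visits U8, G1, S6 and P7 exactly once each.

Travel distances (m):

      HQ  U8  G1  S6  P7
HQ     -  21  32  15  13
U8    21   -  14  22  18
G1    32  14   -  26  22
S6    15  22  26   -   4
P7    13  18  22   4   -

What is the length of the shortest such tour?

HQ - U8 - G1 - S6 - P7 - HQ: 21+14+26+4+13 = 78
HQ - U8 - G1 - P7 - S6 - HQ: 21+14+22+4+15 = 76
HQ - U8 - S6 - G1 - P7 - HQ: 21+22+26+22+13 = 104
HQ - U8 - S6 - P7 - G1 - HQ: 21+22+4+22+32 = 101
HQ - U8 - P7 - G1 - S6 - HQ: 21+18+22+26+15 = 102
HQ - U8 - P7 - S6 - G1 - HQ: 21+18+4+26+32 = 101
HQ - G1 - U8 - S6 - P7 - HQ: 32+14+22+4+13 = 85
HQ - G1 - U8 - P7 - S6 - HQ: 32+14+18+4+15 = 83
HQ - G1 - S6 - U8 - P7 - HQ: 32+26+22+18+13 = 111
HQ - G1 - P7 - U8 - S6 - HQ: 32+22+18+22+15 = 109
HQ - S6 - U8 - G1 - P7 - HQ: 15+22+14+22+13 = 86
HQ - S6 - G1 - U8 - P7 - HQ: 15+26+14+18+13 = 86
The minimum is 76.
One optimal route: HQ → U8 → G1 → P7 → S6 → HQ (or its reverse).

Shortest round trip = 76 m.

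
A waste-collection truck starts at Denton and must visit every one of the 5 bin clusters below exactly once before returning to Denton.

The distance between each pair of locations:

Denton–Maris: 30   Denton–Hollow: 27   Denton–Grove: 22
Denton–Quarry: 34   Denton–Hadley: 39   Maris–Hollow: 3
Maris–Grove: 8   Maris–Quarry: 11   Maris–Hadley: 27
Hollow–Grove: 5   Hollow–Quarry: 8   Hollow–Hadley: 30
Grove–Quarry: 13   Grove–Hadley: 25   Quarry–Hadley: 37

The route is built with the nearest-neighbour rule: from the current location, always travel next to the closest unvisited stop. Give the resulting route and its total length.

Total distance 117 via the nearest-neighbour route Denton → Grove → Hollow → Maris → Quarry → Hadley → Denton.

From Denton: distances to unvisited — Grove=22, Hollow=27, Maris=30, Quarry=34, Hadley=39. Nearest is Grove (22).
From Grove: distances to unvisited — Hollow=5, Maris=8, Quarry=13, Hadley=25. Nearest is Hollow (5).
From Hollow: distances to unvisited — Maris=3, Quarry=8, Hadley=30. Nearest is Maris (3).
From Maris: distances to unvisited — Quarry=11, Hadley=27. Nearest is Quarry (11).
From Quarry: distances to unvisited — Hadley=37. Nearest is Hadley (37).
Return Hadley→Denton: 39.
Total = 22 + 5 + 3 + 11 + 37 + 39 = 117.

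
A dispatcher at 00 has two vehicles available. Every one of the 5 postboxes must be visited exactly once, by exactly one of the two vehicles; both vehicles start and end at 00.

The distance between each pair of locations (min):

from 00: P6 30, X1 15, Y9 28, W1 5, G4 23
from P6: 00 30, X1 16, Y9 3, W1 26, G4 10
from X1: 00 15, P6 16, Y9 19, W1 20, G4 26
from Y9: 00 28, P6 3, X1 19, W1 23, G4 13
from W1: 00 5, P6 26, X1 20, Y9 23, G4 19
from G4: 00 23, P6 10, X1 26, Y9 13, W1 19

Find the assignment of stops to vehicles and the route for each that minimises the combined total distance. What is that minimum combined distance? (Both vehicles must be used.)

Check every non-empty split of the stops between the two vehicles; for each half take its own optimal tour:
  {P6} + {X1, Y9, W1, G4}: 60 + 71 = 131
  {X1} + {P6, Y9, W1, G4}: 30 + 64 = 94
  {P6, X1} + {Y9, W1, G4}: 61 + 64 = 125
  {Y9} + {P6, X1, W1, G4}: 56 + 65 = 121
  {P6, Y9} + {X1, W1, G4}: 61 + 65 = 126
  {X1, Y9} + {P6, W1, G4}: 62 + 64 = 126
  … (15 splits in total)
  {W1} + {P6, X1, Y9, G4}: 10 + 70 = 80  ← best
Best: vehicle 1 00 → W1 → 00 = 10; vehicle 2 00 → X1 → P6 → Y9 → G4 → 00 = 70; combined 80.

Minimum combined distance: 80 min.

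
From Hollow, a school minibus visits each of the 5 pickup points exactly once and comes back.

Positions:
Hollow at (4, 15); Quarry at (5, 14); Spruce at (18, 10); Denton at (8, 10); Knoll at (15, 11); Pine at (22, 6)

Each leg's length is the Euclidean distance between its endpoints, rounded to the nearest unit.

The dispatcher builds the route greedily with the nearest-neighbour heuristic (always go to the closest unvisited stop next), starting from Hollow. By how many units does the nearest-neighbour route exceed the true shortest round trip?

Hollow: Quarry=1, Denton=6, Knoll=12, Spruce=15, Pine=20 ⇒ Quarry
Quarry: Denton=5, Knoll=10, Spruce=14, Pine=19 ⇒ Denton
Denton: Knoll=7, Spruce=10, Pine=15 ⇒ Knoll
Knoll: Spruce=3, Pine=9 ⇒ Spruce
Spruce: Pine=6 ⇒ Pine
NN route Hollow → Quarry → Denton → Knoll → Spruce → Pine → Hollow costs 42.
Optimal: Hollow → Quarry → Knoll → Spruce → Pine → Denton → Hollow costs 41 (by enumerating all 60 distinct tours).
Excess = 42 − 41 = 1.

1 longer than the optimal tour.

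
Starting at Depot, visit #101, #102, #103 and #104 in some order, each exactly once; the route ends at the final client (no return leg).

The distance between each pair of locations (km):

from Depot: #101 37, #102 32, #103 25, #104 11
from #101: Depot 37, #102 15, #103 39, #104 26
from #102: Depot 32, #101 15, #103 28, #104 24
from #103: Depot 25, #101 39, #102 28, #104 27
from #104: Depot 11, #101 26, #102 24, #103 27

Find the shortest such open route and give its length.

There are 4! = 24 possible orderings.
Depot → #101 → #102 → #103 → #104: 37+15+28+27 = 107
Depot → #101 → #102 → #104 → #103: 37+15+24+27 = 103
Depot → #101 → #103 → #102 → #104: 37+39+28+24 = 128
Depot → #101 → #103 → #104 → #102: 37+39+27+24 = 127
Depot → #101 → #104 → #102 → #103: 37+26+24+28 = 115
Depot → #101 → #104 → #103 → #102: 37+26+27+28 = 118
Depot → #102 → #101 → #103 → #104: 32+15+39+27 = 113
Depot → #102 → #101 → #104 → #103: 32+15+26+27 = 100
Depot → #102 → #103 → #101 → #104: 32+28+39+26 = 125
Depot → #102 → #103 → #104 → #101: 32+28+27+26 = 113
Depot → #102 → #104 → #101 → #103: 32+24+26+39 = 121
Depot → #102 → #104 → #103 → #101: 32+24+27+39 = 122
Depot → #103 → #101 → #102 → #104: 25+39+15+24 = 103
Depot → #103 → #101 → #104 → #102: 25+39+26+24 = 114
… (10 more)
Depot → #104 → #101 → #102 → #103: 11+26+15+28 = 80  ← best
The minimum is 80.
One shortest path: Depot → #104 → #101 → #102 → #103.

Minimum one-way distance = 80 km.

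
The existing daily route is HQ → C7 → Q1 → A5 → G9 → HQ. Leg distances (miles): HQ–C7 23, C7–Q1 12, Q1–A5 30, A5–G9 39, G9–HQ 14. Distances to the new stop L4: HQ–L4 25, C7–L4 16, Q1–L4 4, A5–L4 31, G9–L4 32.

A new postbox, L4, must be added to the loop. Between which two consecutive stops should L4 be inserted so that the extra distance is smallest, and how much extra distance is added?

+5 miles — insert L4 between Q1 and A5.

Insertion cost between consecutive stops i–j is d(i,L4) + d(L4,j) − d(i,j):
  between HQ and C7: 25 + 16 − 23 = 18
  between C7 and Q1: 16 + 4 − 12 = 8
  between Q1 and A5: 4 + 31 − 30 = 5
  between A5 and G9: 31 + 32 − 39 = 24
  between G9 and HQ: 32 + 25 − 14 = 43
Cheapest insertion is between Q1 and A5, adding 5.
New total = 118 + 5 = 123.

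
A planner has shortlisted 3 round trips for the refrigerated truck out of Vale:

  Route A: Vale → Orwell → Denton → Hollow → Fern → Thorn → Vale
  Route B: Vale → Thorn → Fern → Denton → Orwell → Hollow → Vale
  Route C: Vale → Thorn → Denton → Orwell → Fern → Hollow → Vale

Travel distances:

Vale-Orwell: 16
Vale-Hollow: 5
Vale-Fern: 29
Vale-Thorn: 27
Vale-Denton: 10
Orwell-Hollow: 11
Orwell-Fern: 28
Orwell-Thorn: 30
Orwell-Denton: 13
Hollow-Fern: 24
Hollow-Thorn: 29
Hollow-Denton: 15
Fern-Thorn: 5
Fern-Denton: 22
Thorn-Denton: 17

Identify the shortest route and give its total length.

Shortest is Route B, total 83.

Route A: 16 + 13 + 15 + 24 + 5 + 27 = 100
Route B: 27 + 5 + 22 + 13 + 11 + 5 = 83
Route C: 27 + 17 + 13 + 28 + 24 + 5 = 114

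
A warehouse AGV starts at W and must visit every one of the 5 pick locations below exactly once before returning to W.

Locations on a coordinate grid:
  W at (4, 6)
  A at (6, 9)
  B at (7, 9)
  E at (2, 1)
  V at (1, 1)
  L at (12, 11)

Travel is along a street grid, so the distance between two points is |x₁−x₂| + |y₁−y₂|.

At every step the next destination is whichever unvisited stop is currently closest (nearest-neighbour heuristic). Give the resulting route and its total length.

From W: distances to unvisited — A=5, B=6, E=7, V=8, L=13. Nearest is A (5).
From A: distances to unvisited — B=1, L=8, E=12, V=13. Nearest is B (1).
From B: distances to unvisited — L=7, E=13, V=14. Nearest is L (7).
From L: distances to unvisited — E=20, V=21. Nearest is E (20).
From E: distances to unvisited — V=1. Nearest is V (1).
Return V→W: 8.
Total = 5 + 1 + 7 + 20 + 1 + 8 = 42.

Total distance 42 via the nearest-neighbour route W → A → B → L → E → V → W.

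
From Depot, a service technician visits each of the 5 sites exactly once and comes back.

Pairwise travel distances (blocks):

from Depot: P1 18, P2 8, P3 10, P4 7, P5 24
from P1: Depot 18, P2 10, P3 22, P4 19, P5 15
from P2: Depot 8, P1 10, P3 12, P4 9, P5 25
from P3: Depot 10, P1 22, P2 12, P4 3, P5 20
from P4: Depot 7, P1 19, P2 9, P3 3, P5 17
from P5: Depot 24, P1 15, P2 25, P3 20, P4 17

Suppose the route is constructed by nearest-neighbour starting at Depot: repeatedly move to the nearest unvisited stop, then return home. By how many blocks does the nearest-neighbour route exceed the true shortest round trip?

The nearest-neighbour route is 8 blocks longer than optimal.

From Depot: P4=7, P2=8, P3=10, P1=18, P5=24 → choose P4 (7).
From P4: P3=3, P2=9, P5=17, P1=19 → choose P3 (3).
From P3: P2=12, P5=20, P1=22 → choose P2 (12).
From P2: P1=10, P5=25 → choose P1 (10).
From P1: P5=15 → choose P5 (15).
NN route Depot → P4 → P3 → P2 → P1 → P5 → Depot costs 71.
Optimal: Depot → P2 → P1 → P5 → P3 → P4 → Depot costs 63 (by enumerating all 60 distinct tours).
Excess = 71 − 63 = 8.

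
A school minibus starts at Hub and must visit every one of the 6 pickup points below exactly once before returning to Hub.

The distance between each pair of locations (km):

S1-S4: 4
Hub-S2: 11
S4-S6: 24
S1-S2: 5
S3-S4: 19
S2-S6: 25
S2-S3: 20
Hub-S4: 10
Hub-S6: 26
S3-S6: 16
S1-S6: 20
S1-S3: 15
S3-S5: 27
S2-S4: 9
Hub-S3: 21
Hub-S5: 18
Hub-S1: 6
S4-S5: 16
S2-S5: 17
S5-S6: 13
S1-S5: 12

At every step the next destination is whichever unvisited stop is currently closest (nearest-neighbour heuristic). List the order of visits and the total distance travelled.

86 km along Hub → S1 → S4 → S2 → S5 → S6 → S3 → Hub.

Hub → [S1:6 / S4:10 / S2:11 / S5:18 / S3:21 / S6:26] → S1 (6)
S1 → [S4:4 / S2:5 / S5:12 / S3:15 / S6:20] → S4 (4)
S4 → [S2:9 / S5:16 / S3:19 / S6:24] → S2 (9)
S2 → [S5:17 / S3:20 / S6:25] → S5 (17)
S5 → [S6:13 / S3:27] → S6 (13)
S6 → [S3:16] → S3 (16)
Return S3→Hub: 21.
Total = 6 + 4 + 9 + 17 + 13 + 16 + 21 = 86.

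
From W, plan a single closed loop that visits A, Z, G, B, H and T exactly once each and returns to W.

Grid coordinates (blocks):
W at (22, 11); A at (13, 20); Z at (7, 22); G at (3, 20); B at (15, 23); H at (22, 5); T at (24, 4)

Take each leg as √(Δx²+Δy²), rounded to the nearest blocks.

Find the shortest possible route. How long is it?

Minimum total distance: 61 blocks.

W-A-Z-G-B-H-T-W: 13+6+4+12+19+2+7 = 63
W-A-Z-G-B-T-H-W: 13+6+4+12+21+2+6 = 64
W-A-Z-G-H-B-T-W: 13+6+4+24+19+21+7 = 94
W-A-Z-G-H-T-B-W: 13+6+4+24+2+21+14 = 84
W-A-Z-G-T-B-H-W: 13+6+4+26+21+19+6 = 95
W-A-Z-G-T-H-B-W: 13+6+4+26+2+19+14 = 84
W-A-Z-B-G-H-T-W: 13+6+8+12+24+2+7 = 72
W-A-Z-B-G-T-H-W: 13+6+8+12+26+2+6 = 73
… (352 more)
W-B-A-Z-G-H-T-W: 14+4+6+4+24+2+7 = 61  ← best
The minimum is 61.
One optimal route: W → B → A → Z → G → H → T → W (or its reverse).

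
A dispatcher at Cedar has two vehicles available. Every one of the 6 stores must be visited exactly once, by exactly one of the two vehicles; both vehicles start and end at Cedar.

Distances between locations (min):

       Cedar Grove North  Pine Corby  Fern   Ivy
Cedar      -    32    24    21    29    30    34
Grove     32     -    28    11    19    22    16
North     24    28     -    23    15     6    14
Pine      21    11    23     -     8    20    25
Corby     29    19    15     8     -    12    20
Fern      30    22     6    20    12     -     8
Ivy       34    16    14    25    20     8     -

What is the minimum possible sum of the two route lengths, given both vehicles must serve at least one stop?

Try each way of splitting the stops between the two vehicles (each non-empty) and, for each split, find the best tour for each vehicle:
  {Grove} + {North, Pine, Corby, Fern, Ivy}: 64 + 87 = 151
  {North} + {Grove, Pine, Corby, Fern, Ivy}: 48 + 97 = 145
  {Grove, North} + {Pine, Corby, Fern, Ivy}: 84 + 83 = 167
  {Pine} + {Grove, North, Corby, Fern, Ivy}: 42 + 102 = 144
  {Grove, Pine} + {North, Corby, Fern, Ivy}: 64 + 87 = 151
  {North, Pine} + {Grove, Corby, Fern, Ivy}: 68 + 97 = 165
  … (31 splits in total)
Best: vehicle 1 Cedar → Pine → Cedar = 42; vehicle 2 Cedar → North → Fern → Ivy → Grove → Corby → Cedar = 102; combined 144.

Minimum combined distance: 144 min.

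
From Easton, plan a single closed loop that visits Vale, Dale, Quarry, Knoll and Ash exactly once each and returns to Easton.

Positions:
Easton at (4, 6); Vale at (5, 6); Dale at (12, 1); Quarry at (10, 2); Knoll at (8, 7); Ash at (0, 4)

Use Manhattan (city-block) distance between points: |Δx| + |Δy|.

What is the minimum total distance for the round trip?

Minimum total distance: 36.

Easton → Vale → Dale → Quarry → Knoll → Ash → Easton: 1+12+3+7+11+6 = 40
Easton → Vale → Dale → Quarry → Ash → Knoll → Easton: 1+12+3+12+11+5 = 44
Easton → Vale → Dale → Knoll → Quarry → Ash → Easton: 1+12+10+7+12+6 = 48
Easton → Vale → Dale → Knoll → Ash → Quarry → Easton: 1+12+10+11+12+10 = 56
Easton → Vale → Dale → Ash → Quarry → Knoll → Easton: 1+12+15+12+7+5 = 52
Easton → Vale → Dale → Ash → Knoll → Quarry → Easton: 1+12+15+11+7+10 = 56
Easton → Vale → Quarry → Dale → Knoll → Ash → Easton: 1+9+3+10+11+6 = 40
Easton → Vale → Quarry → Dale → Ash → Knoll → Easton: 1+9+3+15+11+5 = 44
Easton → Vale → Quarry → Knoll → Dale → Ash → Easton: 1+9+7+10+15+6 = 48
Easton → Vale → Quarry → Knoll → Ash → Dale → Easton: 1+9+7+11+15+13 = 56
Easton → Vale → Quarry → Ash → Dale → Knoll → Easton: 1+9+12+15+10+5 = 52
Easton → Vale → Quarry → Ash → Knoll → Dale → Easton: 1+9+12+11+10+13 = 56
Easton → Vale → Knoll → Dale → Quarry → Ash → Easton: 1+4+10+3+12+6 = 36
Easton → Vale → Knoll → Dale → Ash → Quarry → Easton: 1+4+10+15+12+10 = 52
… (46 more)
The minimum is 36.
One optimal route: Easton → Vale → Knoll → Dale → Quarry → Ash → Easton (or its reverse).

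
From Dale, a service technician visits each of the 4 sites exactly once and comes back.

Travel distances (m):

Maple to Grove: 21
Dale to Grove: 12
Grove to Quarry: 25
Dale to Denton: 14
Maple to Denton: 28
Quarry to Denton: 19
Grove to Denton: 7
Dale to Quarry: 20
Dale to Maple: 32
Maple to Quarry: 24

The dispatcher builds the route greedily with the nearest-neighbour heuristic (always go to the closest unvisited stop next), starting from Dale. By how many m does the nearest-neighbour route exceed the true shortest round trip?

Dale: Grove=12, Denton=14, Quarry=20, Maple=32 ⇒ Grove
Grove: Denton=7, Maple=21, Quarry=25 ⇒ Denton
Denton: Quarry=19, Maple=28 ⇒ Quarry
Quarry: Maple=24 ⇒ Maple
NN route Dale → Grove → Denton → Quarry → Maple → Dale costs 94.
Optimal: Dale → Quarry → Maple → Grove → Denton → Dale costs 86 (by enumerating all 12 distinct tours).
Excess = 94 − 86 = 8.

8 m longer than the optimal tour.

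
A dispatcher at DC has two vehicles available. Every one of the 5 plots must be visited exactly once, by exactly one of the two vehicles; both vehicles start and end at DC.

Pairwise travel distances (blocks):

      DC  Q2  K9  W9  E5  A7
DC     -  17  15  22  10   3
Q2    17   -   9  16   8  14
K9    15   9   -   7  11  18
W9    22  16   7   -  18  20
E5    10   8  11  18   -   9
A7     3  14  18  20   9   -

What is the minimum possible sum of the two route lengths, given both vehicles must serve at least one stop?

There are 2^4 − 1 = 15 ways to divide the 5 stops into two non-empty groups. For each, the best each vehicle can do is its own shortest tour through its group:
  {Q2} + {K9, W9, E5, A7}: 34 + 51 = 85
  {K9} + {Q2, W9, E5, A7}: 30 + 57 = 87
  {Q2, K9} + {W9, E5, A7}: 41 + 51 = 92
  {W9} + {Q2, K9, E5, A7}: 44 + 44 = 88
  {Q2, W9} + {K9, E5, A7}: 55 + 38 = 93
  {K9, W9} + {Q2, E5, A7}: 44 + 35 = 79
  … (15 splits in total)
  {Q2, K9, W9, E5} + {A7}: 56 + 6 = 62  ← best
Best: vehicle 1 DC → K9 → W9 → Q2 → E5 → DC = 56; vehicle 2 DC → A7 → DC = 6; combined 62.

62 blocks — the smallest possible combined total.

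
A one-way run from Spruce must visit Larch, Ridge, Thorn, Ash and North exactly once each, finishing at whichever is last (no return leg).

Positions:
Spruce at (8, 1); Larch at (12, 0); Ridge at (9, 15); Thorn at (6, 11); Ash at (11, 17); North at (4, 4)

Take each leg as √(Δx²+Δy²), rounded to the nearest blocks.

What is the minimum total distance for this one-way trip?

Minimum one-way distance = 28 blocks.

There are 5! = 120 possible orderings.
Spruce → Larch → Ridge → Thorn → Ash → North: 4+15+5+8+15 = 47
Spruce → Larch → Ridge → Thorn → North → Ash: 4+15+5+7+15 = 46
Spruce → Larch → Ridge → Ash → Thorn → North: 4+15+3+8+7 = 37
Spruce → Larch → Ridge → Ash → North → Thorn: 4+15+3+15+7 = 44
Spruce → Larch → Ridge → North → Thorn → Ash: 4+15+12+7+8 = 46
Spruce → Larch → Ridge → North → Ash → Thorn: 4+15+12+15+8 = 54
Spruce → Larch → Thorn → Ridge → Ash → North: 4+13+5+3+15 = 40
Spruce → Larch → Thorn → Ridge → North → Ash: 4+13+5+12+15 = 49
Spruce → Larch → Thorn → Ash → Ridge → North: 4+13+8+3+12 = 40
Spruce → Larch → Thorn → Ash → North → Ridge: 4+13+8+15+12 = 52
Spruce → Larch → Thorn → North → Ridge → Ash: 4+13+7+12+3 = 39
Spruce → Larch → Thorn → North → Ash → Ridge: 4+13+7+15+3 = 42
Spruce → Larch → Ash → Ridge → Thorn → North: 4+17+3+5+7 = 36
Spruce → Larch → Ash → Ridge → North → Thorn: 4+17+3+12+7 = 43
… (106 more)
Spruce → Larch → North → Thorn → Ridge → Ash: 4+9+7+5+3 = 28  ← best
The minimum is 28.
One shortest path: Spruce → Larch → North → Thorn → Ridge → Ash.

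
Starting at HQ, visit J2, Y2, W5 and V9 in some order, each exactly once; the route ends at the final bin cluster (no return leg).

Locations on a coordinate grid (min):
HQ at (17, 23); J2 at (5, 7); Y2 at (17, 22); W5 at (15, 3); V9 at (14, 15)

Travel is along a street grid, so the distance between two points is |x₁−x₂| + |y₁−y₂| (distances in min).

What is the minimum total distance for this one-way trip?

Minimum one-way distance = 38 min.

There are 4! = 24 possible orderings.
HQ→J2→Y2→W5→V9: 28+27+21+13 = 89
HQ→J2→Y2→V9→W5: 28+27+10+13 = 78
HQ→J2→W5→Y2→V9: 28+14+21+10 = 73
HQ→J2→W5→V9→Y2: 28+14+13+10 = 65
HQ→J2→V9→Y2→W5: 28+17+10+21 = 76
HQ→J2→V9→W5→Y2: 28+17+13+21 = 79
HQ→Y2→J2→W5→V9: 1+27+14+13 = 55
HQ→Y2→J2→V9→W5: 1+27+17+13 = 58
HQ→Y2→W5→J2→V9: 1+21+14+17 = 53
HQ→Y2→W5→V9→J2: 1+21+13+17 = 52
HQ→Y2→V9→J2→W5: 1+10+17+14 = 42
HQ→Y2→V9→W5→J2: 1+10+13+14 = 38
HQ→W5→J2→Y2→V9: 22+14+27+10 = 73
HQ→W5→J2→V9→Y2: 22+14+17+10 = 63
… (10 more)
The minimum is 38.
One shortest path: HQ → Y2 → V9 → W5 → J2.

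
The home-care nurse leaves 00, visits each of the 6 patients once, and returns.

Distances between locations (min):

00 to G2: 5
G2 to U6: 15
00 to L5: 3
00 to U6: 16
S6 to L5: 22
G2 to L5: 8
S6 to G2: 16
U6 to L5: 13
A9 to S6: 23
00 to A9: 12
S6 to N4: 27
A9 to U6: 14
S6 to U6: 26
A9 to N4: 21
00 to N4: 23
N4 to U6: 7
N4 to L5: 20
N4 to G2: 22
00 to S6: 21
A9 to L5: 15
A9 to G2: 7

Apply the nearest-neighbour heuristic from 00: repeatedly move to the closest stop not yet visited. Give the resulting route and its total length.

Nearest-neighbour total = 87 min; route 00 → L5 → G2 → A9 → U6 → N4 → S6 → 00.

At 00 the remaining stops are L5 3, G2 5, A9 12, U6 16, S6 21, N4 23; go to L5.
At L5 the remaining stops are G2 8, U6 13, A9 15, N4 20, S6 22; go to G2.
At G2 the remaining stops are A9 7, U6 15, S6 16, N4 22; go to A9.
At A9 the remaining stops are U6 14, N4 21, S6 23; go to U6.
At U6 the remaining stops are N4 7, S6 26; go to N4.
At N4 the remaining stops are S6 27; go to S6.
Return S6→00: 21.
Total = 3 + 8 + 7 + 14 + 7 + 27 + 21 = 87.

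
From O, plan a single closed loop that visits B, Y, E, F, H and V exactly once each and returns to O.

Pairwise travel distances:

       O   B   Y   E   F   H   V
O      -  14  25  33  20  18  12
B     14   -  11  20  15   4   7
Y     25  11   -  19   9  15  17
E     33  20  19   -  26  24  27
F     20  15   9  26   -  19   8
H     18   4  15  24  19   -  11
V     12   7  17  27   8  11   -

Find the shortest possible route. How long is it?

Shortest round trip = 90.

With 6 stops there are 6!/2 = 360 distinct round trips (a route and its reverse cost the same).
O - B - Y - E - F - H - V - O: 14+11+19+26+19+11+12 = 112
O - B - Y - E - F - V - H - O: 14+11+19+26+8+11+18 = 107
O - B - Y - E - H - F - V - O: 14+11+19+24+19+8+12 = 107
O - B - Y - E - H - V - F - O: 14+11+19+24+11+8+20 = 107
O - B - Y - E - V - F - H - O: 14+11+19+27+8+19+18 = 116
O - B - Y - E - V - H - F - O: 14+11+19+27+11+19+20 = 121
O - B - Y - F - E - H - V - O: 14+11+9+26+24+11+12 = 107
O - B - Y - F - E - V - H - O: 14+11+9+26+27+11+18 = 116
… (352 more)
O - B - H - E - Y - F - V - O: 14+4+24+19+9+8+12 = 90  ← best
The minimum is 90.
One optimal route: O → B → H → E → Y → F → V → O (or its reverse).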